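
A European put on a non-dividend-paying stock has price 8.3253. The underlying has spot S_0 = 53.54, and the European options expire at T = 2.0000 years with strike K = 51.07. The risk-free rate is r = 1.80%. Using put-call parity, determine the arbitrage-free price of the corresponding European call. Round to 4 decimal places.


Put-call parity: C - P = S_0 * exp(-qT) - K * exp(-rT).
S_0 * exp(-qT) = 53.5400 * 1.00000000 = 53.54000000
K * exp(-rT) = 51.0700 * 0.96464029 = 49.26417979
C = P + S*exp(-qT) - K*exp(-rT)
C = 8.3253 + 53.54000000 - 49.26417979 = 12.6011

Answer: Call price = 12.6011


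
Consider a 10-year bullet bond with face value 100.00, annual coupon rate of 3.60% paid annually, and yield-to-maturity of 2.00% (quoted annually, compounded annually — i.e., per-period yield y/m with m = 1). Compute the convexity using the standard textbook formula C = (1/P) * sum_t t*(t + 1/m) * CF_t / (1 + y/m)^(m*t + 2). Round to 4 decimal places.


Answer: Convexity = 87.2629

Derivation:
Coupon per period c = face * coupon_rate / m = 3.600000
Periods per year m = 1; per-period yield y/m = 0.020000
Number of cashflows N = 10
Cashflows (t years, CF_t, discount factor 1/(1+y/m)^(m*t), PV):
  t = 1.0000: CF_t = 3.600000, DF = 0.980392, PV = 3.529412
  t = 2.0000: CF_t = 3.600000, DF = 0.961169, PV = 3.460208
  t = 3.0000: CF_t = 3.600000, DF = 0.942322, PV = 3.392360
  t = 4.0000: CF_t = 3.600000, DF = 0.923845, PV = 3.325844
  t = 5.0000: CF_t = 3.600000, DF = 0.905731, PV = 3.260631
  t = 6.0000: CF_t = 3.600000, DF = 0.887971, PV = 3.196697
  t = 7.0000: CF_t = 3.600000, DF = 0.870560, PV = 3.134017
  t = 8.0000: CF_t = 3.600000, DF = 0.853490, PV = 3.072565
  t = 9.0000: CF_t = 3.600000, DF = 0.836755, PV = 3.012319
  t = 10.0000: CF_t = 103.600000, DF = 0.820348, PV = 84.988084
Price P = sum_t PV_t = 114.372136
Convexity numerator sum_t t*(t + 1/m) * CF_t / (1+y/m)^(m*t + 2):
  t = 1.0000: term = 6.784721
  t = 2.0000: term = 19.955061
  t = 3.0000: term = 39.127571
  t = 4.0000: term = 63.933940
  t = 5.0000: term = 94.020499
  t = 6.0000: term = 129.047744
  t = 7.0000: term = 168.689862
  t = 8.0000: term = 212.634279
  t = 9.0000: term = 260.581225
  t = 10.0000: term = 8985.668229
Convexity = (1/P) * sum = 9980.443130 / 114.372136 = 87.262890


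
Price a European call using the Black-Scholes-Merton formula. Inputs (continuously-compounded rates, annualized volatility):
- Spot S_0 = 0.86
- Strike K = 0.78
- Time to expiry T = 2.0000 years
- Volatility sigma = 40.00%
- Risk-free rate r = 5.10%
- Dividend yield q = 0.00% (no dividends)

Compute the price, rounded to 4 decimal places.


Answer: Price = 0.2624

Derivation:
d1 = (ln(S/K) + (r - q + 0.5*sigma^2) * T) / (sigma * sqrt(T)) = 0.63575700
d2 = d1 - sigma * sqrt(T) = 0.07007158
exp(-rT) = 0.90302955; exp(-qT) = 1.00000000
C = S_0 * exp(-qT) * N(d1) - K * exp(-rT) * N(d2)
N(d1) = 0.73753259; N(d2) = 0.52793166
C = 0.8600 * 1.00000000 * 0.73753259 - 0.7800 * 0.90302955 * 0.52793166 = 0.2624


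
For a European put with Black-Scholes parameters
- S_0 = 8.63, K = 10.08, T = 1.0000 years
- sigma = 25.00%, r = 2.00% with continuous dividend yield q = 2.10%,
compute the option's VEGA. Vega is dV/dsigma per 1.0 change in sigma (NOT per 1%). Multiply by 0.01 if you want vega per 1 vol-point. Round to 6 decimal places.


d1 = -0.5002350302; d2 = -0.7502350302
phi(d1) = 0.3520239465; exp(-qT) = 0.9792189646; exp(-rT) = 0.9801986733
Vega = S * exp(-qT) * phi(d1) * sqrt(T) = 8.6300 * 0.9792189646 * 0.3520239465 * 1.0000000000 = 2.974835

Answer: Vega = 2.974835


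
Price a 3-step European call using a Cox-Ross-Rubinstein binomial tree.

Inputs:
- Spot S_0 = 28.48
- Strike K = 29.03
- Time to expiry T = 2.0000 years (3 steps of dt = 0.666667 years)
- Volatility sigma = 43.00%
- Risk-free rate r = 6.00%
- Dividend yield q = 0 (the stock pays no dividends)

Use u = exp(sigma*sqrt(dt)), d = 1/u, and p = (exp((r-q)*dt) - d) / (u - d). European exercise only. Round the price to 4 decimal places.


dt = T/N = 0.666667
u = exp(sigma*sqrt(dt)) = 1.420620; d = 1/u = 0.703918
p = (exp((r-q)*dt) - d) / (u - d) = 0.470060
Discount per step: exp(-r*dt) = 0.960789
Stock lattice S(k, i) with i counting down-moves:
  k=0: S(0,0) = 28.4800
  k=1: S(1,0) = 40.4593; S(1,1) = 20.0476
  k=2: S(2,0) = 57.4772; S(2,1) = 28.4800; S(2,2) = 14.1119
  k=3: S(3,0) = 81.6533; S(3,1) = 40.4593; S(3,2) = 20.0476; S(3,3) = 9.9336
Terminal payoffs V(N, i) = max(S_T - K, 0):
  V(3,0) = 52.623336; V(3,1) = 11.429263; V(3,2) = 0.000000; V(3,3) = 0.000000
Backward induction: V(k, i) = exp(-r*dt) * [p * V(k+1, i) + (1-p) * V(k+1, i+1)].
  V(2,0) = exp(-r*dt) * [p*52.623336 + (1-p)*11.429263] = 29.585528
  V(2,1) = exp(-r*dt) * [p*11.429263 + (1-p)*0.000000] = 5.161780
  V(2,2) = exp(-r*dt) * [p*0.000000 + (1-p)*0.000000] = 0.000000
  V(1,0) = exp(-r*dt) * [p*29.585528 + (1-p)*5.161780] = 15.989842
  V(1,1) = exp(-r*dt) * [p*5.161780 + (1-p)*0.000000] = 2.331206
  V(0,0) = exp(-r*dt) * [p*15.989842 + (1-p)*2.331206] = 8.408426

Answer: Price = V(0,0) = 8.4084


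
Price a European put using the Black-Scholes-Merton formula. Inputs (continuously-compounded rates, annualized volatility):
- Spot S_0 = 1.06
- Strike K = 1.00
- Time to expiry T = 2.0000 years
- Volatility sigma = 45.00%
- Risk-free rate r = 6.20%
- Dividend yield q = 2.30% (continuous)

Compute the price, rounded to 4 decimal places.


Answer: Price = 0.1774

Derivation:
d1 = (ln(S/K) + (r - q + 0.5*sigma^2) * T) / (sigma * sqrt(T)) = 0.53232398
d2 = d1 - sigma * sqrt(T) = -0.10407212
exp(-rT) = 0.88337984; exp(-qT) = 0.95504196
P = K * exp(-rT) * N(-d2) - S_0 * exp(-qT) * N(-d1)
N(-d1) = 0.29725081; N(-d2) = 0.54144394
P = 1.0000 * 0.88337984 * 0.54144394 - 1.0600 * 0.95504196 * 0.29725081 = 0.1774


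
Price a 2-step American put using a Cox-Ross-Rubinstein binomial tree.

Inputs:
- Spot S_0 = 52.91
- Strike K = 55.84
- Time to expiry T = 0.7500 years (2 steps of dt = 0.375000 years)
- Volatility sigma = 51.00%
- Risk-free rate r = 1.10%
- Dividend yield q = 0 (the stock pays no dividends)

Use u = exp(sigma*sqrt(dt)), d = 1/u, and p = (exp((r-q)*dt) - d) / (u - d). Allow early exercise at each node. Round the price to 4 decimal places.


dt = T/N = 0.375000
u = exp(sigma*sqrt(dt)) = 1.366578; d = 1/u = 0.731755
p = (exp((r-q)*dt) - d) / (u - d) = 0.429062
Discount per step: exp(-r*dt) = 0.995883
Stock lattice S(k, i) with i counting down-moves:
  k=0: S(0,0) = 52.9100
  k=1: S(1,0) = 72.3057; S(1,1) = 38.7171
  k=2: S(2,0) = 98.8113; S(2,1) = 52.9100; S(2,2) = 28.3314
Terminal payoffs V(N, i) = max(K - S_T, 0):
  V(2,0) = 0.000000; V(2,1) = 2.930000; V(2,2) = 27.508551
Backward induction: V(k, i) = exp(-r*dt) * [p * V(k+1, i) + (1-p) * V(k+1, i+1)]; then take max(V_cont, immediate exercise) for American.
  V(1,0) = exp(-r*dt) * [p*0.000000 + (1-p)*2.930000] = 1.665961; exercise = 0.000000; V(1,0) = max -> 1.665961
  V(1,1) = exp(-r*dt) * [p*2.930000 + (1-p)*27.508551] = 16.892994; exercise = 17.122859; V(1,1) = max -> 17.122859
  V(0,0) = exp(-r*dt) * [p*1.665961 + (1-p)*17.122859] = 10.447701; exercise = 2.930000; V(0,0) = max -> 10.447701

Answer: Price = V(0,0) = 10.4477


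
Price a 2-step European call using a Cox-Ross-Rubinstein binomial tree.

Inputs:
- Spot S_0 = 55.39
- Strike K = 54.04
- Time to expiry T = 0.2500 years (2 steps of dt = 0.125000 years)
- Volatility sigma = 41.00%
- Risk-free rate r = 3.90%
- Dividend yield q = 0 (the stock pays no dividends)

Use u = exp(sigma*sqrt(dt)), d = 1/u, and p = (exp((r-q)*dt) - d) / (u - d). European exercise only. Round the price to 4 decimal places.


Answer: Price = V(0,0) = 5.2376

Derivation:
dt = T/N = 0.125000
u = exp(sigma*sqrt(dt)) = 1.155990; d = 1/u = 0.865060
p = (exp((r-q)*dt) - d) / (u - d) = 0.480622
Discount per step: exp(-r*dt) = 0.995137
Stock lattice S(k, i) with i counting down-moves:
  k=0: S(0,0) = 55.3900
  k=1: S(1,0) = 64.0303; S(1,1) = 47.9157
  k=2: S(2,0) = 74.0183; S(2,1) = 55.3900; S(2,2) = 41.4499
Terminal payoffs V(N, i) = max(S_T - K, 0):
  V(2,0) = 19.978336; V(2,1) = 1.350000; V(2,2) = 0.000000
Backward induction: V(k, i) = exp(-r*dt) * [p * V(k+1, i) + (1-p) * V(k+1, i+1)].
  V(1,0) = exp(-r*dt) * [p*19.978336 + (1-p)*1.350000] = 10.253075
  V(1,1) = exp(-r*dt) * [p*1.350000 + (1-p)*0.000000] = 0.645684
  V(0,0) = exp(-r*dt) * [p*10.253075 + (1-p)*0.645684] = 5.237608


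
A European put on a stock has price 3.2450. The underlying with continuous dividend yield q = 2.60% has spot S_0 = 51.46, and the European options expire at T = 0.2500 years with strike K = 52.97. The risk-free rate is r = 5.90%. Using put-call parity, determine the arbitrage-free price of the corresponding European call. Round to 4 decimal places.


Put-call parity: C - P = S_0 * exp(-qT) - K * exp(-rT).
S_0 * exp(-qT) = 51.4600 * 0.99352108 = 51.12659474
K * exp(-rT) = 52.9700 * 0.98535825 = 52.19442642
C = P + S*exp(-qT) - K*exp(-rT)
C = 3.2450 + 51.12659474 - 52.19442642 = 2.1772

Answer: Call price = 2.1772


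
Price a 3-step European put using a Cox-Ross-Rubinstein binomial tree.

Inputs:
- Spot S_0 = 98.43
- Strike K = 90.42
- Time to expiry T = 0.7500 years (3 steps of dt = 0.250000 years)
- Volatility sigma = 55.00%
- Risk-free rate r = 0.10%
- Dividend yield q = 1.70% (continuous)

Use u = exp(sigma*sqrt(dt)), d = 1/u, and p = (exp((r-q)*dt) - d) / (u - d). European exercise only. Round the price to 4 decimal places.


Answer: Price = V(0,0) = 15.6035

Derivation:
dt = T/N = 0.250000
u = exp(sigma*sqrt(dt)) = 1.316531; d = 1/u = 0.759572
p = (exp((r-q)*dt) - d) / (u - d) = 0.424512
Discount per step: exp(-r*dt) = 0.999750
Stock lattice S(k, i) with i counting down-moves:
  k=0: S(0,0) = 98.4300
  k=1: S(1,0) = 129.5861; S(1,1) = 74.7647
  k=2: S(2,0) = 170.6041; S(2,1) = 98.4300; S(2,2) = 56.7892
  k=3: S(3,0) = 224.6055; S(3,1) = 129.5861; S(3,2) = 74.7647; S(3,3) = 43.1355
Terminal payoffs V(N, i) = max(K - S_T, 0):
  V(3,0) = 0.000000; V(3,1) = 0.000000; V(3,2) = 15.655316; V(3,3) = 47.284530
Backward induction: V(k, i) = exp(-r*dt) * [p * V(k+1, i) + (1-p) * V(k+1, i+1)].
  V(2,0) = exp(-r*dt) * [p*0.000000 + (1-p)*0.000000] = 0.000000
  V(2,1) = exp(-r*dt) * [p*0.000000 + (1-p)*15.655316] = 9.007187
  V(2,2) = exp(-r*dt) * [p*15.655316 + (1-p)*47.284530] = 33.849070
  V(1,0) = exp(-r*dt) * [p*0.000000 + (1-p)*9.007187] = 5.182228
  V(1,1) = exp(-r*dt) * [p*9.007187 + (1-p)*33.849070] = 23.297555
  V(0,0) = exp(-r*dt) * [p*5.182228 + (1-p)*23.297555] = 15.603471


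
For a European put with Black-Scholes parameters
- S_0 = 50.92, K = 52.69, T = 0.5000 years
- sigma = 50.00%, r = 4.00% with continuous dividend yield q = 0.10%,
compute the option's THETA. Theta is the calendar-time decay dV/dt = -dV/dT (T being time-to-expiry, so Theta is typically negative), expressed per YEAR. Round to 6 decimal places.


d1 = 0.1352839224; d2 = -0.2182694682
phi(d1) = 0.3953082641; exp(-qT) = 0.9995001250; exp(-rT) = 0.9801986733
Theta = -S*exp(-qT)*phi(d1)*sigma/(2*sqrt(T)) + r*K*exp(-rT)*N(-d2) - q*S*exp(-qT)*N(-d1)
N(-d1) = 0.4461936981; N(-d2) = 0.5863904191; sqrt(T) = 0.7071067812
Term 1 = -50.9200 * 0.9995001250 * 0.3953082641 * 0.5000 / (2 * 0.7071067812) = -7.1131529603
Term 2 = 0.0400 * 52.6900 * 0.9801986733 * 0.5863904191 = 1.2114044540
Term 3 = -0.0010 * 50.9200 * 0.9995001250 * 0.4461936981 = -0.0227088259
Theta = -7.1131529603 + (1.2114044540) + (-0.0227088259) = -5.924457

Answer: Theta = -5.924457


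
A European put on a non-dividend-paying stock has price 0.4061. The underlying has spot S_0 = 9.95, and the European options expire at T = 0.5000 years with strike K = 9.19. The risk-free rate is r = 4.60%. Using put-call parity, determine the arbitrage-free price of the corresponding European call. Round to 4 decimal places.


Put-call parity: C - P = S_0 * exp(-qT) - K * exp(-rT).
S_0 * exp(-qT) = 9.9500 * 1.00000000 = 9.95000000
K * exp(-rT) = 9.1900 * 0.97726248 = 8.98104223
C = P + S*exp(-qT) - K*exp(-rT)
C = 0.4061 + 9.95000000 - 8.98104223 = 1.3751

Answer: Call price = 1.3751


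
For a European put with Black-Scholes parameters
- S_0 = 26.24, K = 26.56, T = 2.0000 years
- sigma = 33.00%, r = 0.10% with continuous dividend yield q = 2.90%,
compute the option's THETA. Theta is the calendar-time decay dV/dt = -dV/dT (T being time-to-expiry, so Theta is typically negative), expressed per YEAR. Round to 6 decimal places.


Answer: Theta = -1.465012

Derivation:
d1 = 0.0873783409; d2 = -0.3793121347
phi(d1) = 0.3974222266; exp(-qT) = 0.9436499474; exp(-rT) = 0.9980019987
Theta = -S*exp(-qT)*phi(d1)*sigma/(2*sqrt(T)) + r*K*exp(-rT)*N(-d2) - q*S*exp(-qT)*N(-d1)
N(-d1) = 0.4651853925; N(-d2) = 0.6477719552; sqrt(T) = 1.4142135624
Term 1 = -26.2400 * 0.9436499474 * 0.3974222266 * 0.3300 / (2 * 1.4142135624) = -1.1481426483
Term 2 = 0.0010 * 26.5600 * 0.9980019987 * 0.6477719552 = 0.0171704479
Term 3 = -0.0290 * 26.2400 * 0.9436499474 * 0.4651853925 = -0.3340402634
Theta = -1.1481426483 + (0.0171704479) + (-0.3340402634) = -1.465012


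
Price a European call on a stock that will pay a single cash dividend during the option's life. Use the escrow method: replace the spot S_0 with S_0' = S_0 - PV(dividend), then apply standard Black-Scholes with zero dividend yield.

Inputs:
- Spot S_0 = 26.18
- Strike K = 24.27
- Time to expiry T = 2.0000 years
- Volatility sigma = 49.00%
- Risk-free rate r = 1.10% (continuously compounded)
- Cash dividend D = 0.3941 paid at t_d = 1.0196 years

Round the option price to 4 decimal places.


PV(D) = D * exp(-r * t_d) = 0.3941 * 0.98884706 = 0.38970463
S_0' = S_0 - PV(D) = 26.1800 - 0.38970463 = 25.79029537
d1 = (ln(S_0'/K) + (r + sigma^2/2)*T) / (sigma*sqrt(T)) = 0.46590725
d2 = d1 - sigma*sqrt(T) = -0.22705739
exp(-rT) = 0.97824024
N(d1) = 0.67935905; N(d2) = 0.41018956
C = S_0' * N(d1) - K * exp(-rT) * N(d2) = 25.79029537 * 0.67935905 - 24.2700 * 0.97824024 * 0.41018956 = 7.7822

Answer: Price = 7.7822


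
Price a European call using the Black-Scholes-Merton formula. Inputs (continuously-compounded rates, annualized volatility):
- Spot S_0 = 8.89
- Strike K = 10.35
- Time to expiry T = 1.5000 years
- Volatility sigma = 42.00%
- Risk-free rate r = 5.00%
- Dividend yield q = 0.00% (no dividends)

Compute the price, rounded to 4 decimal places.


Answer: Price = 1.5412

Derivation:
d1 = (ln(S/K) + (r - q + 0.5*sigma^2) * T) / (sigma * sqrt(T)) = 0.10738977
d2 = d1 - sigma * sqrt(T) = -0.40700308
exp(-rT) = 0.92774349; exp(-qT) = 1.00000000
C = S_0 * exp(-qT) * N(d1) - K * exp(-rT) * N(d2)
N(d1) = 0.54276012; N(d2) = 0.34200286
C = 8.8900 * 1.00000000 * 0.54276012 - 10.3500 * 0.92774349 * 0.34200286 = 1.5412


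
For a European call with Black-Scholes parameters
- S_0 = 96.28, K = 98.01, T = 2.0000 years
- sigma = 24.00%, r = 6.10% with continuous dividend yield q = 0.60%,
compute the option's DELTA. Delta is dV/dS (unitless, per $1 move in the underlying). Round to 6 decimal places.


d1 = 0.4413262567; d2 = 0.1019150017
phi(d1) = 0.3619233009; exp(-qT) = 0.9880717129; exp(-rT) = 0.8851483685
N(d1) = 0.6705115899
Delta = exp(-qT) * N(d1) = 0.9880717129 * 0.6705115899 = 0.662514

Answer: Delta = 0.662514


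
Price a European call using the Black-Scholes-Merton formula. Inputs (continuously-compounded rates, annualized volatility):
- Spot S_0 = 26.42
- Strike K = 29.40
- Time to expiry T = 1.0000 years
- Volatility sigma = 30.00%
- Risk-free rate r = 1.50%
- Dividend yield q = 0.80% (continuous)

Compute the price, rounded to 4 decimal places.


d1 = (ln(S/K) + (r - q + 0.5*sigma^2) * T) / (sigma * sqrt(T)) = -0.18291125
d2 = d1 - sigma * sqrt(T) = -0.48291125
exp(-rT) = 0.98511194; exp(-qT) = 0.99203191
C = S_0 * exp(-qT) * N(d1) - K * exp(-rT) * N(d2)
N(d1) = 0.42743383; N(d2) = 0.31457938
C = 26.4200 * 0.99203191 * 0.42743383 - 29.4000 * 0.98511194 * 0.31457938 = 2.0919

Answer: Price = 2.0919


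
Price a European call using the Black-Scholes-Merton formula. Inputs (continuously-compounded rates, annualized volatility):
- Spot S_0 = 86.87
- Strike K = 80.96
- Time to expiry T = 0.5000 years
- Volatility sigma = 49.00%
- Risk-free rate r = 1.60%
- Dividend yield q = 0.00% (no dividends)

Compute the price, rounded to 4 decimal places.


d1 = (ln(S/K) + (r - q + 0.5*sigma^2) * T) / (sigma * sqrt(T)) = 0.39968141
d2 = d1 - sigma * sqrt(T) = 0.05319909
exp(-rT) = 0.99203191; exp(-qT) = 1.00000000
C = S_0 * exp(-qT) * N(d1) - K * exp(-rT) * N(d2)
N(d1) = 0.65530441; N(d2) = 0.52121336
C = 86.8700 * 1.00000000 * 0.65530441 - 80.9600 * 0.99203191 * 0.52121336 = 15.0651

Answer: Price = 15.0651


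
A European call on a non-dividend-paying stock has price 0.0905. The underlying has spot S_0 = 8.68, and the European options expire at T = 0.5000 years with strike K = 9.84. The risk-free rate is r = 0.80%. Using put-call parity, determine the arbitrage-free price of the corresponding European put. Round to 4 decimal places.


Put-call parity: C - P = S_0 * exp(-qT) - K * exp(-rT).
S_0 * exp(-qT) = 8.6800 * 1.00000000 = 8.68000000
K * exp(-rT) = 9.8400 * 0.99600799 = 9.80071862
P = C - S*exp(-qT) + K*exp(-rT)
P = 0.0905 - 8.68000000 + 9.80071862 = 1.2112

Answer: Put price = 1.2112


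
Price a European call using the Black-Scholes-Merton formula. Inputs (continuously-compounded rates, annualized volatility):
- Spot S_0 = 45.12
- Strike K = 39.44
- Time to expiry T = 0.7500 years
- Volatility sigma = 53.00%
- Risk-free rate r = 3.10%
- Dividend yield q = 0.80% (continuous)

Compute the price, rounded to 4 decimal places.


Answer: Price = 11.1280

Derivation:
d1 = (ln(S/K) + (r - q + 0.5*sigma^2) * T) / (sigma * sqrt(T)) = 0.56020967
d2 = d1 - sigma * sqrt(T) = 0.10121621
exp(-rT) = 0.97701820; exp(-qT) = 0.99401796
C = S_0 * exp(-qT) * N(d1) - K * exp(-rT) * N(d2)
N(d1) = 0.71233178; N(d2) = 0.54031058
C = 45.1200 * 0.99401796 * 0.71233178 - 39.4400 * 0.97701820 * 0.54031058 = 11.1280


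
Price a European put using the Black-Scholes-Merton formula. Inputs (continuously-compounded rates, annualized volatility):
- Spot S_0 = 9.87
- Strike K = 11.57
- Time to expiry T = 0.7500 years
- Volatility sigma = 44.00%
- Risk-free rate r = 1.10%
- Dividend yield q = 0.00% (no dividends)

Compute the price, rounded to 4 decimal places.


d1 = (ln(S/K) + (r - q + 0.5*sigma^2) * T) / (sigma * sqrt(T)) = -0.20486930
d2 = d1 - sigma * sqrt(T) = -0.58592048
exp(-rT) = 0.99178394; exp(-qT) = 1.00000000
P = K * exp(-rT) * N(-d2) - S_0 * exp(-qT) * N(-d1)
N(-d1) = 0.58116288; N(-d2) = 0.72103552
P = 11.5700 * 0.99178394 * 0.72103552 - 9.8700 * 1.00000000 * 0.58116288 = 2.5378

Answer: Price = 2.5378


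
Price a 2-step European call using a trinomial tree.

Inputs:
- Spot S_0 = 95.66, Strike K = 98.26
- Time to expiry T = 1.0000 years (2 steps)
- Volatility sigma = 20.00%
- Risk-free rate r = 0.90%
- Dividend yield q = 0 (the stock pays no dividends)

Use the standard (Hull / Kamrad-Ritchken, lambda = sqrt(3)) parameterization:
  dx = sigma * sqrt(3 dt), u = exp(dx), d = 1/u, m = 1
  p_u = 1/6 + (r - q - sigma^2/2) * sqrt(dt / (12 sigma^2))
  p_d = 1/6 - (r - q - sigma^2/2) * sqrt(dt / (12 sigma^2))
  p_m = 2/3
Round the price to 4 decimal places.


Answer: Price = V(0,0) = 6.3052

Derivation:
dt = T/N = 0.500000; dx = sigma*sqrt(3*dt) = 0.244949
u = exp(dx) = 1.277556; d = 1/u = 0.782744
p_u = 0.155440, p_m = 0.666667, p_d = 0.177893
Discount per step: exp(-r*dt) = 0.995510
Stock lattice S(k, j) with j the centered position index:
  k=0: S(0,+0) = 95.6600
  k=1: S(1,-1) = 74.8773; S(1,+0) = 95.6600; S(1,+1) = 122.2110
  k=2: S(2,-2) = 58.6098; S(2,-1) = 74.8773; S(2,+0) = 95.6600; S(2,+1) = 122.2110; S(2,+2) = 156.1314
Terminal payoffs V(N, j) = max(S_T - K, 0):
  V(2,-2) = 0.000000; V(2,-1) = 0.000000; V(2,+0) = 0.000000; V(2,+1) = 23.951019; V(2,+2) = 57.871435
Backward induction: V(k, j) = exp(-r*dt) * [p_u * V(k+1, j+1) + p_m * V(k+1, j) + p_d * V(k+1, j-1)]
  V(1,-1) = exp(-r*dt) * [p_u*0.000000 + p_m*0.000000 + p_d*0.000000] = 0.000000
  V(1,+0) = exp(-r*dt) * [p_u*23.951019 + p_m*0.000000 + p_d*0.000000] = 3.706227
  V(1,+1) = exp(-r*dt) * [p_u*57.871435 + p_m*23.951019 + p_d*0.000000] = 24.850792
  V(0,+0) = exp(-r*dt) * [p_u*24.850792 + p_m*3.706227 + p_d*0.000000] = 6.305184


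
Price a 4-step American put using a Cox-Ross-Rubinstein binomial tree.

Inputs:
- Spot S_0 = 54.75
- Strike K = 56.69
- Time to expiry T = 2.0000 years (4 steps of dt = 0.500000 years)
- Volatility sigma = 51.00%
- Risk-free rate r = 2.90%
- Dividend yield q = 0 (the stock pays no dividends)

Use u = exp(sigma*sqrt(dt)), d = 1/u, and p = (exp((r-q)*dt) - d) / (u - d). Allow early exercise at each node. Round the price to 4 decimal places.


Answer: Price = V(0,0) = 14.7507

Derivation:
dt = T/N = 0.500000
u = exp(sigma*sqrt(dt)) = 1.434225; d = 1/u = 0.697241
p = (exp((r-q)*dt) - d) / (u - d) = 0.430627
Discount per step: exp(-r*dt) = 0.985605
Stock lattice S(k, i) with i counting down-moves:
  k=0: S(0,0) = 54.7500
  k=1: S(1,0) = 78.5238; S(1,1) = 38.1739
  k=2: S(2,0) = 112.6208; S(2,1) = 54.7500; S(2,2) = 26.6164
  k=3: S(3,0) = 161.5235; S(3,1) = 78.5238; S(3,2) = 38.1739; S(3,3) = 18.5581
  k=4: S(4,0) = 231.6610; S(4,1) = 112.6208; S(4,2) = 54.7500; S(4,3) = 26.6164; S(4,4) = 12.9394
Terminal payoffs V(N, i) = max(K - S_T, 0):
  V(4,0) = 0.000000; V(4,1) = 0.000000; V(4,2) = 1.940000; V(4,3) = 30.073576; V(4,4) = 43.750566
Backward induction: V(k, i) = exp(-r*dt) * [p * V(k+1, i) + (1-p) * V(k+1, i+1)]; then take max(V_cont, immediate exercise) for American.
  V(3,0) = exp(-r*dt) * [p*0.000000 + (1-p)*0.000000] = 0.000000; exercise = 0.000000; V(3,0) = max -> 0.000000
  V(3,1) = exp(-r*dt) * [p*0.000000 + (1-p)*1.940000] = 1.088684; exercise = 0.000000; V(3,1) = max -> 1.088684
  V(3,2) = exp(-r*dt) * [p*1.940000 + (1-p)*30.073576] = 17.699992; exercise = 18.516067; V(3,2) = max -> 18.516067
  V(3,3) = exp(-r*dt) * [p*30.073576 + (1-p)*43.750566] = 37.315870; exercise = 38.131944; V(3,3) = max -> 38.131944
  V(2,0) = exp(-r*dt) * [p*0.000000 + (1-p)*1.088684] = 0.610944; exercise = 0.000000; V(2,0) = max -> 0.610944
  V(2,1) = exp(-r*dt) * [p*1.088684 + (1-p)*18.516067] = 10.852860; exercise = 1.940000; V(2,1) = max -> 10.852860
  V(2,2) = exp(-r*dt) * [p*18.516067 + (1-p)*38.131944] = 29.257502; exercise = 30.073576; V(2,2) = max -> 30.073576
  V(1,0) = exp(-r*dt) * [p*0.610944 + (1-p)*10.852860] = 6.349678; exercise = 0.000000; V(1,0) = max -> 6.349678
  V(1,1) = exp(-r*dt) * [p*10.852860 + (1-p)*30.073576] = 21.482855; exercise = 18.516067; V(1,1) = max -> 21.482855
  V(0,0) = exp(-r*dt) * [p*6.349678 + (1-p)*21.482855] = 14.750665; exercise = 1.940000; V(0,0) = max -> 14.750665


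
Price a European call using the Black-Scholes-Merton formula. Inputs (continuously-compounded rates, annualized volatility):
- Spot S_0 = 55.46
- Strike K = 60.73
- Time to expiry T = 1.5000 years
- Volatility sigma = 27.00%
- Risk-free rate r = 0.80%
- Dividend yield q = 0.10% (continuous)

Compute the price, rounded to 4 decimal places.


Answer: Price = 5.4819

Derivation:
d1 = (ln(S/K) + (r - q + 0.5*sigma^2) * T) / (sigma * sqrt(T)) = -0.07741830
d2 = d1 - sigma * sqrt(T) = -0.40809942
exp(-rT) = 0.98807171; exp(-qT) = 0.99850112
C = S_0 * exp(-qT) * N(d1) - K * exp(-rT) * N(d2)
N(d1) = 0.46914539; N(d2) = 0.34160034
C = 55.4600 * 0.99850112 * 0.46914539 - 60.7300 * 0.98807171 * 0.34160034 = 5.4819


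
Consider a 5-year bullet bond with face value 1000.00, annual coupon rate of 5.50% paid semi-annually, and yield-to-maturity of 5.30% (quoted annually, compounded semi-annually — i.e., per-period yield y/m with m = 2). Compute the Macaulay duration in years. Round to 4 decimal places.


Coupon per period c = face * coupon_rate / m = 27.500000
Periods per year m = 2; per-period yield y/m = 0.026500
Number of cashflows N = 10
Cashflows (t years, CF_t, discount factor 1/(1+y/m)^(m*t), PV):
  t = 0.5000: CF_t = 27.500000, DF = 0.974184, PV = 26.790063
  t = 1.0000: CF_t = 27.500000, DF = 0.949035, PV = 26.098454
  t = 1.5000: CF_t = 27.500000, DF = 0.924535, PV = 25.424700
  t = 2.0000: CF_t = 27.500000, DF = 0.900667, PV = 24.768339
  t = 2.5000: CF_t = 27.500000, DF = 0.877415, PV = 24.128922
  t = 3.0000: CF_t = 27.500000, DF = 0.854764, PV = 23.506013
  t = 3.5000: CF_t = 27.500000, DF = 0.832698, PV = 22.899185
  t = 4.0000: CF_t = 27.500000, DF = 0.811201, PV = 22.308022
  t = 4.5000: CF_t = 27.500000, DF = 0.790259, PV = 21.732121
  t = 5.0000: CF_t = 1027.500000, DF = 0.769858, PV = 791.028796
Price P = sum_t PV_t = 1008.684615
Macaulay numerator sum_t t * PV_t:
  t * PV_t at t = 0.5000: 13.395032
  t * PV_t at t = 1.0000: 26.098454
  t * PV_t at t = 1.5000: 38.137050
  t * PV_t at t = 2.0000: 49.536678
  t * PV_t at t = 2.5000: 60.322306
  t * PV_t at t = 3.0000: 70.518039
  t * PV_t at t = 3.5000: 80.147146
  t * PV_t at t = 4.0000: 89.232088
  t * PV_t at t = 4.5000: 97.794544
  t * PV_t at t = 5.0000: 3955.143980
Macaulay duration D = (sum_t t * PV_t) / P = 4480.325315 / 1008.684615 = 4.441750

Answer: Macaulay duration = 4.4418 years


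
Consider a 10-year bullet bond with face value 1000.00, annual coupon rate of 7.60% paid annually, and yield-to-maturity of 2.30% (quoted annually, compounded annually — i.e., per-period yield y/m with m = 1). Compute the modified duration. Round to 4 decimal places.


Answer: Modified duration = 7.6784

Derivation:
Coupon per period c = face * coupon_rate / m = 76.000000
Periods per year m = 1; per-period yield y/m = 0.023000
Number of cashflows N = 10
Cashflows (t years, CF_t, discount factor 1/(1+y/m)^(m*t), PV):
  t = 1.0000: CF_t = 76.000000, DF = 0.977517, PV = 74.291300
  t = 2.0000: CF_t = 76.000000, DF = 0.955540, PV = 72.621017
  t = 3.0000: CF_t = 76.000000, DF = 0.934056, PV = 70.988286
  t = 4.0000: CF_t = 76.000000, DF = 0.913056, PV = 69.392264
  t = 5.0000: CF_t = 76.000000, DF = 0.892528, PV = 67.832125
  t = 6.0000: CF_t = 76.000000, DF = 0.872461, PV = 66.307063
  t = 7.0000: CF_t = 76.000000, DF = 0.852846, PV = 64.816288
  t = 8.0000: CF_t = 76.000000, DF = 0.833671, PV = 63.359030
  t = 9.0000: CF_t = 76.000000, DF = 0.814928, PV = 61.934536
  t = 10.0000: CF_t = 1076.000000, DF = 0.796606, PV = 857.148233
Price P = sum_t PV_t = 1468.690143
First compute Macaulay numerator sum_t t * PV_t:
  t * PV_t at t = 1.0000: 74.291300
  t * PV_t at t = 2.0000: 145.242033
  t * PV_t at t = 3.0000: 212.964858
  t * PV_t at t = 4.0000: 277.569056
  t * PV_t at t = 5.0000: 339.160626
  t * PV_t at t = 6.0000: 397.842376
  t * PV_t at t = 7.0000: 453.714017
  t * PV_t at t = 8.0000: 506.872243
  t * PV_t at t = 9.0000: 557.410825
  t * PV_t at t = 10.0000: 8571.482330
Macaulay duration D = 11536.549666 / 1468.690143 = 7.854992
Modified duration = D / (1 + y/m) = 7.854992 / (1 + 0.023000) = 7.678389


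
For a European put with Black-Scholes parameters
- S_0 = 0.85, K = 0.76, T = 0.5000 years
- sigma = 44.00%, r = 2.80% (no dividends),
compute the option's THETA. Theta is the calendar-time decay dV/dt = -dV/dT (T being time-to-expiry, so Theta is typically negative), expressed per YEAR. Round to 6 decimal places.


Answer: Theta = -0.081750

Derivation:
d1 = 0.5602790029; d2 = 0.2491520191
phi(d1) = 0.3409924940; exp(-qT) = 1.0000000000; exp(-rT) = 0.9860975443
Theta = -S*exp(-qT)*phi(d1)*sigma/(2*sqrt(T)) + r*K*exp(-rT)*N(-d2) - q*S*exp(-qT)*N(-d1)
N(-d1) = 0.2876445735; N(-d2) = 0.4016215962; sqrt(T) = 0.7071067812
Term 1 = -0.8500 * 1.0000000000 * 0.3409924940 * 0.4400 / (2 * 0.7071067812) = -0.0901781712
Term 2 = 0.0280 * 0.7600 * 0.9860975443 * 0.4016215962 = 0.0084276901
Term 3 = 0 (no dividend yield, q = 0)
Theta = -0.0901781712 + (0.0084276901) + (0.0000000000) = -0.081750


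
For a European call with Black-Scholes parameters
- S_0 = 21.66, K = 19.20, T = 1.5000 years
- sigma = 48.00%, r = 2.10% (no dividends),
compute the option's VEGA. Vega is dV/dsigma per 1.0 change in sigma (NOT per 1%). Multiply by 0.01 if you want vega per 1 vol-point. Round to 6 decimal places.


d1 = 0.5525929150; d2 = -0.0352846233
phi(d1) = 0.3424539790; exp(-qT) = 1.0000000000; exp(-rT) = 0.9689909565
Vega = S * exp(-qT) * phi(d1) * sqrt(T) = 21.6600 * 1.0000000000 * 0.3424539790 * 1.2247448714 = 9.084610

Answer: Vega = 9.084610


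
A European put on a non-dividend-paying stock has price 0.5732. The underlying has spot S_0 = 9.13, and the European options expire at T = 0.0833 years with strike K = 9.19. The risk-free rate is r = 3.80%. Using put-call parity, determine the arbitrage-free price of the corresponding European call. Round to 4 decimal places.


Put-call parity: C - P = S_0 * exp(-qT) - K * exp(-rT).
S_0 * exp(-qT) = 9.1300 * 1.00000000 = 9.13000000
K * exp(-rT) = 9.1900 * 0.99683960 = 9.16095597
C = P + S*exp(-qT) - K*exp(-rT)
C = 0.5732 + 9.13000000 - 9.16095597 = 0.5422

Answer: Call price = 0.5422


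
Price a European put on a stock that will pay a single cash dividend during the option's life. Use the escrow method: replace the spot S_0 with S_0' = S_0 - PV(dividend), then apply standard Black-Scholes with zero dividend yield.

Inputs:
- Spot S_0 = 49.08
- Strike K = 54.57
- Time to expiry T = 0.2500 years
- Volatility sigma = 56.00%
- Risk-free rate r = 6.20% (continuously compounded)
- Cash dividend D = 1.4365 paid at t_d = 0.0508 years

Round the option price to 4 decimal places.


PV(D) = D * exp(-r * t_d) = 1.4365 * 0.99685535 = 1.43198272
S_0' = S_0 - PV(D) = 49.0800 - 1.43198272 = 47.64801728
d1 = (ln(S_0'/K) + (r + sigma^2/2)*T) / (sigma*sqrt(T)) = -0.28908308
d2 = d1 - sigma*sqrt(T) = -0.56908308
exp(-rT) = 0.98461951
N(-d1) = 0.61374110; N(-d2) = 0.71535012
P = K * exp(-rT) * N(-d2) - S_0' * N(-d1) = 54.5700 * 0.98461951 * 0.71535012 - 47.64801728 * 0.61374110 = 9.1927

Answer: Price = 9.1927


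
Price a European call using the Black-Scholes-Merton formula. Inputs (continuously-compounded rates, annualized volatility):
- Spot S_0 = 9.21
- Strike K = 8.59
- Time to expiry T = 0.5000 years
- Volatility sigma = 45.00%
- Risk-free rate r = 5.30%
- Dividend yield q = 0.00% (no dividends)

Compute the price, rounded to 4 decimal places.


Answer: Price = 1.5831

Derivation:
d1 = (ln(S/K) + (r - q + 0.5*sigma^2) * T) / (sigma * sqrt(T)) = 0.46139853
d2 = d1 - sigma * sqrt(T) = 0.14320048
exp(-rT) = 0.97384804; exp(-qT) = 1.00000000
C = S_0 * exp(-qT) * N(d1) - K * exp(-rT) * N(d2)
N(d1) = 0.67774365; N(d2) = 0.55693408
C = 9.2100 * 1.00000000 * 0.67774365 - 8.5900 * 0.97384804 * 0.55693408 = 1.5831


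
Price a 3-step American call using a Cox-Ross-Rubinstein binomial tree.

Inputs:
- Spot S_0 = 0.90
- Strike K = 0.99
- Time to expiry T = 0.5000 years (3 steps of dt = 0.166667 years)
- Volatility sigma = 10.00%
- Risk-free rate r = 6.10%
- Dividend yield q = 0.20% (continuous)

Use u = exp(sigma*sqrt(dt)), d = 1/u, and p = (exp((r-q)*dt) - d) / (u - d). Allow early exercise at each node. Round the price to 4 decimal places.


dt = T/N = 0.166667
u = exp(sigma*sqrt(dt)) = 1.041670; d = 1/u = 0.959997
p = (exp((r-q)*dt) - d) / (u - d) = 0.610789
Discount per step: exp(-r*dt) = 0.989885
Stock lattice S(k, i) with i counting down-moves:
  k=0: S(0,0) = 0.9000
  k=1: S(1,0) = 0.9375; S(1,1) = 0.8640
  k=2: S(2,0) = 0.9766; S(2,1) = 0.9000; S(2,2) = 0.8294
  k=3: S(3,0) = 1.0173; S(3,1) = 0.9375; S(3,2) = 0.8640; S(3,3) = 0.7963
Terminal payoffs V(N, i) = max(S_T - K, 0):
  V(3,0) = 0.027261; V(3,1) = 0.000000; V(3,2) = 0.000000; V(3,3) = 0.000000
Backward induction: V(k, i) = exp(-r*dt) * [p * V(k+1, i) + (1-p) * V(k+1, i+1)]; then take max(V_cont, immediate exercise) for American.
  V(2,0) = exp(-r*dt) * [p*0.027261 + (1-p)*0.000000] = 0.016482; exercise = 0.000000; V(2,0) = max -> 0.016482
  V(2,1) = exp(-r*dt) * [p*0.000000 + (1-p)*0.000000] = 0.000000; exercise = 0.000000; V(2,1) = max -> 0.000000
  V(2,2) = exp(-r*dt) * [p*0.000000 + (1-p)*0.000000] = 0.000000; exercise = 0.000000; V(2,2) = max -> 0.000000
  V(1,0) = exp(-r*dt) * [p*0.016482 + (1-p)*0.000000] = 0.009965; exercise = 0.000000; V(1,0) = max -> 0.009965
  V(1,1) = exp(-r*dt) * [p*0.000000 + (1-p)*0.000000] = 0.000000; exercise = 0.000000; V(1,1) = max -> 0.000000
  V(0,0) = exp(-r*dt) * [p*0.009965 + (1-p)*0.000000] = 0.006025; exercise = 0.000000; V(0,0) = max -> 0.006025

Answer: Price = V(0,0) = 0.0060


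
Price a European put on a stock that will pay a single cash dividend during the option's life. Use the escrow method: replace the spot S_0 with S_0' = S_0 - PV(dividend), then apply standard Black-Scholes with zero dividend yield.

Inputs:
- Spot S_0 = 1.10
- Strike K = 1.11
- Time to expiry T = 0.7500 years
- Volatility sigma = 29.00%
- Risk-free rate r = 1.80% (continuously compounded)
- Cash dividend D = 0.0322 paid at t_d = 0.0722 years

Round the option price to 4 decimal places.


PV(D) = D * exp(-r * t_d) = 0.0322 * 0.99870124 = 0.03215818
S_0' = S_0 - PV(D) = 1.1000 - 0.03215818 = 1.06784182
d1 = (ln(S_0'/K) + (r + sigma^2/2)*T) / (sigma*sqrt(T)) = 0.02515298
d2 = d1 - sigma*sqrt(T) = -0.22599438
exp(-rT) = 0.98659072
N(-d1) = 0.48996647; N(-d2) = 0.58939711
P = K * exp(-rT) * N(-d2) - S_0' * N(-d1) = 1.1100 * 0.98659072 * 0.58939711 - 1.06784182 * 0.48996647 = 0.1223

Answer: Price = 0.1223


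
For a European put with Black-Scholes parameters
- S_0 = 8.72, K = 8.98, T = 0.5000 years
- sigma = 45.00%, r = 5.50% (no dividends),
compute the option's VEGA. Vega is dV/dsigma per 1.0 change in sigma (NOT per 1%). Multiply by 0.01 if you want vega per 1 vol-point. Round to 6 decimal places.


d1 = 0.1531887306; d2 = -0.1650093209
phi(d1) = 0.3942886882; exp(-qT) = 1.0000000000; exp(-rT) = 0.9728746826
Vega = S * exp(-qT) * phi(d1) * sqrt(T) = 8.7200 * 1.0000000000 * 0.3942886882 * 0.7071067812 = 2.431173

Answer: Vega = 2.431173


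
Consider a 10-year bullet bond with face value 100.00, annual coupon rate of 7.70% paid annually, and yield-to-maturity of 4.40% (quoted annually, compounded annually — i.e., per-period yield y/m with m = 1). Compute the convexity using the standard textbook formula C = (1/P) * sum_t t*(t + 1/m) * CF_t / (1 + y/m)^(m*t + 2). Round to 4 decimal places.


Answer: Convexity = 69.6844

Derivation:
Coupon per period c = face * coupon_rate / m = 7.700000
Periods per year m = 1; per-period yield y/m = 0.044000
Number of cashflows N = 10
Cashflows (t years, CF_t, discount factor 1/(1+y/m)^(m*t), PV):
  t = 1.0000: CF_t = 7.700000, DF = 0.957854, PV = 7.375479
  t = 2.0000: CF_t = 7.700000, DF = 0.917485, PV = 7.064635
  t = 3.0000: CF_t = 7.700000, DF = 0.878817, PV = 6.766892
  t = 4.0000: CF_t = 7.700000, DF = 0.841779, PV = 6.481697
  t = 5.0000: CF_t = 7.700000, DF = 0.806302, PV = 6.208522
  t = 6.0000: CF_t = 7.700000, DF = 0.772320, PV = 5.946860
  t = 7.0000: CF_t = 7.700000, DF = 0.739770, PV = 5.696226
  t = 8.0000: CF_t = 7.700000, DF = 0.708592, PV = 5.456155
  t = 9.0000: CF_t = 7.700000, DF = 0.678728, PV = 5.226203
  t = 10.0000: CF_t = 107.700000, DF = 0.650122, PV = 70.018164
Price P = sum_t PV_t = 126.240833
Convexity numerator sum_t t*(t + 1/m) * CF_t / (1+y/m)^(m*t + 2):
  t = 1.0000: term = 13.533784
  t = 2.0000: term = 38.890182
  t = 3.0000: term = 74.502265
  t = 4.0000: term = 118.937205
  t = 5.0000: term = 170.886789
  t = 6.0000: term = 229.158529
  t = 7.0000: term = 292.667343
  t = 8.0000: term = 360.427762
  t = 9.0000: term = 431.546650
  t = 10.0000: term = 7066.468127
Convexity = (1/P) * sum = 8797.018636 / 126.240833 = 69.684415


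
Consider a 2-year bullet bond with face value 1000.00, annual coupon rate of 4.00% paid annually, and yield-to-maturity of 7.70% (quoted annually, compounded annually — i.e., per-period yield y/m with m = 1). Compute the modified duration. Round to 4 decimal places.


Answer: Modified duration = 1.8201

Derivation:
Coupon per period c = face * coupon_rate / m = 40.000000
Periods per year m = 1; per-period yield y/m = 0.077000
Number of cashflows N = 2
Cashflows (t years, CF_t, discount factor 1/(1+y/m)^(m*t), PV):
  t = 1.0000: CF_t = 40.000000, DF = 0.928505, PV = 37.140204
  t = 2.0000: CF_t = 1040.000000, DF = 0.862122, PV = 896.606603
Price P = sum_t PV_t = 933.746807
First compute Macaulay numerator sum_t t * PV_t:
  t * PV_t at t = 1.0000: 37.140204
  t * PV_t at t = 2.0000: 1793.213205
Macaulay duration D = 1830.353410 / 933.746807 = 1.960225
Modified duration = D / (1 + y/m) = 1.960225 / (1 + 0.077000) = 1.820079


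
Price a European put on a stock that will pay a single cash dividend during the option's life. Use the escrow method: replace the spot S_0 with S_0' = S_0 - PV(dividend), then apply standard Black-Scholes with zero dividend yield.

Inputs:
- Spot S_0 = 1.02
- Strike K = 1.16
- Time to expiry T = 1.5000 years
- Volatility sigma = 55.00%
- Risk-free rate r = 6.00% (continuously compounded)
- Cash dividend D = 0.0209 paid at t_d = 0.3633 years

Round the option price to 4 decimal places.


Answer: Price = 0.3029

Derivation:
PV(D) = D * exp(-r * t_d) = 0.0209 * 0.97843786 = 0.02044935
S_0' = S_0 - PV(D) = 1.0200 - 0.02044935 = 0.99955065
d1 = (ln(S_0'/K) + (r + sigma^2/2)*T) / (sigma*sqrt(T)) = 0.24941082
d2 = d1 - sigma*sqrt(T) = -0.42419886
exp(-rT) = 0.91393119
N(-d1) = 0.40152151; N(-d2) = 0.66428960
P = K * exp(-rT) * N(-d2) - S_0' * N(-d1) = 1.1600 * 0.91393119 * 0.66428960 - 0.99955065 * 0.40152151 = 0.3029


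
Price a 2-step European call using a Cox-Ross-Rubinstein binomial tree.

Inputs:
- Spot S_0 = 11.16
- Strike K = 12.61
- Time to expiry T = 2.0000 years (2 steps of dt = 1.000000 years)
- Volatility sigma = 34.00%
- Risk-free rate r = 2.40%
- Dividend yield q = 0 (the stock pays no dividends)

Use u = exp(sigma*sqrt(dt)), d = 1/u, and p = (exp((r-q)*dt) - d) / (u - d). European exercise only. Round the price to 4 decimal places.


Answer: Price = V(0,0) = 1.8247

Derivation:
dt = T/N = 1.000000
u = exp(sigma*sqrt(dt)) = 1.404948; d = 1/u = 0.711770
p = (exp((r-q)*dt) - d) / (u - d) = 0.450851
Discount per step: exp(-r*dt) = 0.976286
Stock lattice S(k, i) with i counting down-moves:
  k=0: S(0,0) = 11.1600
  k=1: S(1,0) = 15.6792; S(1,1) = 7.9434
  k=2: S(2,0) = 22.0285; S(2,1) = 11.1600; S(2,2) = 5.6538
Terminal payoffs V(N, i) = max(S_T - K, 0):
  V(2,0) = 9.418475; V(2,1) = 0.000000; V(2,2) = 0.000000
Backward induction: V(k, i) = exp(-r*dt) * [p * V(k+1, i) + (1-p) * V(k+1, i+1)].
  V(1,0) = exp(-r*dt) * [p*9.418475 + (1-p)*0.000000] = 4.145635
  V(1,1) = exp(-r*dt) * [p*0.000000 + (1-p)*0.000000] = 0.000000
  V(0,0) = exp(-r*dt) * [p*4.145635 + (1-p)*0.000000] = 1.824742


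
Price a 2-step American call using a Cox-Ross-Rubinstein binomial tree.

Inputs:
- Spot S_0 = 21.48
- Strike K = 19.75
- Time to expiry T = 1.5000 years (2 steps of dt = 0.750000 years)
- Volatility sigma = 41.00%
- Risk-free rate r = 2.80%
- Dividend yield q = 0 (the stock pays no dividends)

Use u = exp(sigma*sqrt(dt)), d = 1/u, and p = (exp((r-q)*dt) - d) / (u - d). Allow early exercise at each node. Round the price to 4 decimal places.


Answer: Price = V(0,0) = 5.2921

Derivation:
dt = T/N = 0.750000
u = exp(sigma*sqrt(dt)) = 1.426281; d = 1/u = 0.701124
p = (exp((r-q)*dt) - d) / (u - d) = 0.441419
Discount per step: exp(-r*dt) = 0.979219
Stock lattice S(k, i) with i counting down-moves:
  k=0: S(0,0) = 21.4800
  k=1: S(1,0) = 30.6365; S(1,1) = 15.0601
  k=2: S(2,0) = 43.6963; S(2,1) = 21.4800; S(2,2) = 10.5590
Terminal payoffs V(N, i) = max(S_T - K, 0):
  V(2,0) = 23.946286; V(2,1) = 1.730000; V(2,2) = 0.000000
Backward induction: V(k, i) = exp(-r*dt) * [p * V(k+1, i) + (1-p) * V(k+1, i+1)]; then take max(V_cont, immediate exercise) for American.
  V(1,0) = exp(-r*dt) * [p*23.946286 + (1-p)*1.730000] = 11.296943; exercise = 10.886518; V(1,0) = max -> 11.296943
  V(1,1) = exp(-r*dt) * [p*1.730000 + (1-p)*0.000000] = 0.747785; exercise = 0.000000; V(1,1) = max -> 0.747785
  V(0,0) = exp(-r*dt) * [p*11.296943 + (1-p)*0.747785] = 5.292074; exercise = 1.730000; V(0,0) = max -> 5.292074


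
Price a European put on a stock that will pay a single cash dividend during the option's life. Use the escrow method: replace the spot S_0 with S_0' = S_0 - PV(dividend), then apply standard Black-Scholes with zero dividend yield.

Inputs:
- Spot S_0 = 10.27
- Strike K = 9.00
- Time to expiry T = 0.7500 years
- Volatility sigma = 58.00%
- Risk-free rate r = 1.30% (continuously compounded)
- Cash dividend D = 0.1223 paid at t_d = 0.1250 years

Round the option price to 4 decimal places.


PV(D) = D * exp(-r * t_d) = 0.1223 * 0.99837632 = 0.12210142
S_0' = S_0 - PV(D) = 10.2700 - 0.12210142 = 10.14789858
d1 = (ln(S_0'/K) + (r + sigma^2/2)*T) / (sigma*sqrt(T)) = 0.50954560
d2 = d1 - sigma*sqrt(T) = 0.00725086
exp(-rT) = 0.99029738
N(-d1) = 0.30518492; N(-d2) = 0.49710735
P = K * exp(-rT) * N(-d2) - S_0' * N(-d1) = 9.0000 * 0.99029738 * 0.49710735 - 10.14789858 * 0.30518492 = 1.3336

Answer: Price = 1.3336
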